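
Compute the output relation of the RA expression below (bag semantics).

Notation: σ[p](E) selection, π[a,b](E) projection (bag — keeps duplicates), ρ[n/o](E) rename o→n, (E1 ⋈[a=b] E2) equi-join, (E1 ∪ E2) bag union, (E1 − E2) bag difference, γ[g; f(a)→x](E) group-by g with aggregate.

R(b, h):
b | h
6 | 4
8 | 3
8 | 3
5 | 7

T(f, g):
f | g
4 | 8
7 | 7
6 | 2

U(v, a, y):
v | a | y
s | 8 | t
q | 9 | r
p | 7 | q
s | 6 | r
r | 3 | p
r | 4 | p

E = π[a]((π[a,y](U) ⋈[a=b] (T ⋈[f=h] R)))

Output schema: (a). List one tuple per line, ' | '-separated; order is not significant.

Row counts bottom-up:
  U → 6
  π[a,y](U) → 6
  T → 3
  R → 4
  (T ⋈[f=h] R) → 2
  (π[a,y](U) ⋈[a=b] (T ⋈[f=h] R)) → 1
  π[a]((π[a,y](U) ⋈[a=b] (T ⋈[f=h] R))) → 1

== RESULT ==
a
6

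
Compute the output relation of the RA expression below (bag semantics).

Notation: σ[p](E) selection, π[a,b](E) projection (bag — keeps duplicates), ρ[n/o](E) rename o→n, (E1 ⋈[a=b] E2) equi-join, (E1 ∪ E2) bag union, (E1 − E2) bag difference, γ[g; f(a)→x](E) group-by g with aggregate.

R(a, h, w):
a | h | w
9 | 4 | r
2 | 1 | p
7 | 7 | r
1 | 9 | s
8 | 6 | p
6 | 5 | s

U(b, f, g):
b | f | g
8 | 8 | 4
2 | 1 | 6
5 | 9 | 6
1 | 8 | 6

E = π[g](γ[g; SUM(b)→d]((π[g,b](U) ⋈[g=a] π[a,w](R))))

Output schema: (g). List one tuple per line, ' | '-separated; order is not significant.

Subexpression sizes:
  U → 4
  π[g,b](U) → 4
  R → 6
  π[a,w](R) → 6
  (π[g,b](U) ⋈[g=a] π[a,w](R)) → 3
  γ[g; SUM(b)→d]((π[g,b](U) ⋈[g=a] π[a,w](R))) → 1
  π[g](γ[g; SUM(b)→d]((π[g,b](U) ⋈[g=a] π[a,w](R)))) → 1

== RESULT ==
g
6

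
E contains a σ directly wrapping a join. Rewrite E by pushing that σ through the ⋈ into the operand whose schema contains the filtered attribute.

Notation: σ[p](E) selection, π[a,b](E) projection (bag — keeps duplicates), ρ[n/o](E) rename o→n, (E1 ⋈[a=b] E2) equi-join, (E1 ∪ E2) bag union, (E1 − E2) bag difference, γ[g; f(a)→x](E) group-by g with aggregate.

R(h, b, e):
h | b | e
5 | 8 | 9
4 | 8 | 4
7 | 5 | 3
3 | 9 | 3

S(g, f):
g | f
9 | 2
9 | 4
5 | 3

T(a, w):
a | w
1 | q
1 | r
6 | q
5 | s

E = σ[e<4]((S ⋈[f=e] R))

σ filters on e, owned by the right side.
E' = (S ⋈[f=e] σ[e<4](R))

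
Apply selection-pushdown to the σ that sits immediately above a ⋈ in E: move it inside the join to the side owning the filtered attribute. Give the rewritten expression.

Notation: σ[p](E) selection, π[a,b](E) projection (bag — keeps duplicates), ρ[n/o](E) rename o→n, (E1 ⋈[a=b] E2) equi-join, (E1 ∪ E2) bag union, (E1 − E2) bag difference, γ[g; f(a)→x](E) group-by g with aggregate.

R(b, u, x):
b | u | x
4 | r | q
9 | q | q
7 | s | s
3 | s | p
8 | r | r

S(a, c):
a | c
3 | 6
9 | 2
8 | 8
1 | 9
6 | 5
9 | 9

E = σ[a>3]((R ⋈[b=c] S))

σ filters on a, owned by the right side.
E' = (R ⋈[b=c] σ[a>3](S))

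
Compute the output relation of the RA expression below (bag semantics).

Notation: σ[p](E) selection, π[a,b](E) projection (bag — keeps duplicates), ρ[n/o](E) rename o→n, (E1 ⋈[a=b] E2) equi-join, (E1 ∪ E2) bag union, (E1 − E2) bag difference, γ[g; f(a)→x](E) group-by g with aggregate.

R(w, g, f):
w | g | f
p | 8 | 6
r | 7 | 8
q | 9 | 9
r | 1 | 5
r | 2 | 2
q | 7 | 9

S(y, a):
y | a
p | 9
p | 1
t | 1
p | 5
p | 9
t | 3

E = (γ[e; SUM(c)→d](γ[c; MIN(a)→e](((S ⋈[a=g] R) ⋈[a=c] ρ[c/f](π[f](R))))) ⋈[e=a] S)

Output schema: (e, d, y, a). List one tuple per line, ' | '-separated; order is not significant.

Row counts bottom-up:
  S → 6
  R → 6
  (S ⋈[a=g] R) → 4
  R → 6
  π[f](R) → 6
  ρ[c/f](π[f](R)) → 6
  ((S ⋈[a=g] R) ⋈[a=c] ρ[c/f](π[f](R))) → 4
  γ[c; MIN(a)→e](((S ⋈[a=g] R) ⋈[a=c] ρ[c/f](π[f](R)))) → 1
  γ[e; SUM(c)→d](γ[c; MIN(a)→e](((S ⋈[a=g] R) ⋈[a=c] ρ[c/f](π[f](R))))) → 1
  S → 6
  (γ[e; SUM(c)→d](γ[c; MIN(a)→e](((S ⋈[a=g] R) ⋈[a=c] ρ[c/f](π[f](R))))) ⋈[e=a] S) → 2

== RESULT ==
e | d | y | a
9 | 9 | p | 9
9 | 9 | p | 9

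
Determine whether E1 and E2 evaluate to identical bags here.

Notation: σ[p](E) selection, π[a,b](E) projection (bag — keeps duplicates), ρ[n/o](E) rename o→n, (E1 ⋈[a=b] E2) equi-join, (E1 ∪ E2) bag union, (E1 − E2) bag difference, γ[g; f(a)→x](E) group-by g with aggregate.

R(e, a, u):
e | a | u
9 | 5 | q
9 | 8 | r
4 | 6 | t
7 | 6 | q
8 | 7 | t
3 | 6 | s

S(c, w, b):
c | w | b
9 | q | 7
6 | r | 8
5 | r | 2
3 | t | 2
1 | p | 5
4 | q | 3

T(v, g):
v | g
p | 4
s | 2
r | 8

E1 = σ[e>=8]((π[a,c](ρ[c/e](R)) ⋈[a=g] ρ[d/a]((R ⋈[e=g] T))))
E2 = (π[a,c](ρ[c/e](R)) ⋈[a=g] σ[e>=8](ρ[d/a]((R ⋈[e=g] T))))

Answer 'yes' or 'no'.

E1 stepwise |·|:
  R → 6
  ρ[c/e](R) → 6
  π[a,c](ρ[c/e](R)) → 6
  R → 6
  T → 3
  (R ⋈[e=g] T) → 2
  ρ[d/a]((R ⋈[e=g] T)) → 2
  (π[a,c](ρ[c/e](R)) ⋈[a=g] ρ[d/a]((R ⋈[e=g] T))) → 1
  σ[e>=8]((π[a,c](ρ[c/e](R)) ⋈[a=g] ρ[d/a]((R ⋈[e=g] T)))) → 1
E2 stepwise |·|:
  R → 6
  ρ[c/e](R) → 6
  π[a,c](ρ[c/e](R)) → 6
  R → 6
  T → 3
  (R ⋈[e=g] T) → 2
  ρ[d/a]((R ⋈[e=g] T)) → 2
  σ[e>=8](ρ[d/a]((R ⋈[e=g] T))) → 1
  (π[a,c](ρ[c/e](R)) ⋈[a=g] σ[e>=8](ρ[d/a]((R ⋈[e=g] T)))) → 1

E1 and E2 produce the same multiset:
a | c | e | d | u | v | g
8 | 9 | 8 | 7 | t | r | 8

yes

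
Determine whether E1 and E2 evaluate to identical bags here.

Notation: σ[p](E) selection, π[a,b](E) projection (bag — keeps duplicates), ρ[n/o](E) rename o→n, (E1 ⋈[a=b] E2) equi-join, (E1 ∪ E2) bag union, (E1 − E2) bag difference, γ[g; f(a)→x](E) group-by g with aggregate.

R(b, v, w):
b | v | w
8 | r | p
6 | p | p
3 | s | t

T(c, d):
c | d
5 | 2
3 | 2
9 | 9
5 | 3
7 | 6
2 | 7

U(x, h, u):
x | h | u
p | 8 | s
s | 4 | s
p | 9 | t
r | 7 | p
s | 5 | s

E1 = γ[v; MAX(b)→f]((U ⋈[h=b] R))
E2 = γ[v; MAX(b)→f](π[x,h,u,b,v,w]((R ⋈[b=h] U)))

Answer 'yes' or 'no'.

E1 subexpression sizes:
  U → 5
  R → 3
  (U ⋈[h=b] R) → 1
  γ[v; MAX(b)→f]((U ⋈[h=b] R)) → 1
E2 subexpression sizes:
  R → 3
  U → 5
  (R ⋈[b=h] U) → 1
  π[x,h,u,b,v,w]((R ⋈[b=h] U)) → 1
  γ[v; MAX(b)→f](π[x,h,u,b,v,w]((R ⋈[b=h] U))) → 1

E1 and E2 produce the same multiset:
v | f
r | 8

yes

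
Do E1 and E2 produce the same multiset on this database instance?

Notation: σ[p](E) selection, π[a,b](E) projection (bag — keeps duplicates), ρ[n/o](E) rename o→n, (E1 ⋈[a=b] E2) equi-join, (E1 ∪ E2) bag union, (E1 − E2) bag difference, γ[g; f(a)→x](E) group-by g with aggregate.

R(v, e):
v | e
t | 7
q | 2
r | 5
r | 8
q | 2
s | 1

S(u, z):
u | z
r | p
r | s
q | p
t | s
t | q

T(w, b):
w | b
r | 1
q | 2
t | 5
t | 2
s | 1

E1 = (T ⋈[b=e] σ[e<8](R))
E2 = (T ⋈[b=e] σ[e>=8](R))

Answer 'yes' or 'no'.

E1 row counts bottom-up:
  T → 5
  R → 6
  σ[e<8](R) → 5
  (T ⋈[b=e] σ[e<8](R)) → 7
E2 row counts bottom-up:
  T → 5
  R → 6
  σ[e>=8](R) → 1
  (T ⋈[b=e] σ[e>=8](R)) → 0

E1 result:
w | b | v | e
q | 2 | q | 2
q | 2 | q | 2
r | 1 | s | 1
s | 1 | s | 1
t | 2 | q | 2
t | 2 | q | 2
t | 5 | r | 5
E2 result:
w | b | v | e
(0 rows)
Witness: ('r', 1, 's', 1) appears 1× in E1 but 0× in E2.

no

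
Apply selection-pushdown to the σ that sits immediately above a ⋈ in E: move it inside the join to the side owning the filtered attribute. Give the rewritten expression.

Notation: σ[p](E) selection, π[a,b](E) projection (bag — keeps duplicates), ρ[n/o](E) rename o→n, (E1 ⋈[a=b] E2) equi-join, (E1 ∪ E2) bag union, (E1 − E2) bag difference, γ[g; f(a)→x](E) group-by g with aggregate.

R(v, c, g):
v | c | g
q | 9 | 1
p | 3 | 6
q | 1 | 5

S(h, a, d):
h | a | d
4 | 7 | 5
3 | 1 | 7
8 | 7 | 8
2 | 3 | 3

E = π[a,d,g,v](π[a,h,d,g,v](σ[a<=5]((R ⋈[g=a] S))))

σ filters on a, owned by the right side.
E' = π[a,d,g,v](π[a,h,d,g,v]((R ⋈[g=a] σ[a<=5](S))))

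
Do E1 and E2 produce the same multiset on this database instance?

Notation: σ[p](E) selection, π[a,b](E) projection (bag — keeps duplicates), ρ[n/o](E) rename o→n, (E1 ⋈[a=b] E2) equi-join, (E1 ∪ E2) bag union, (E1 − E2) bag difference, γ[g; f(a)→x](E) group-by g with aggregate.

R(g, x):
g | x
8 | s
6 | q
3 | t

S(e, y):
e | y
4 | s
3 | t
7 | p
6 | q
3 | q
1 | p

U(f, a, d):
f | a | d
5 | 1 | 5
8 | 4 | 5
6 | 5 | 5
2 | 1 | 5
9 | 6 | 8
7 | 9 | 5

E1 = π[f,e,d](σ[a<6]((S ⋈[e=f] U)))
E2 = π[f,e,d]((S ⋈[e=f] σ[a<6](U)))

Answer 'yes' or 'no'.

E1 subexpression sizes:
  S → 6
  U → 6
  (S ⋈[e=f] U) → 2
  σ[a<6]((S ⋈[e=f] U)) → 1
  π[f,e,d](σ[a<6]((S ⋈[e=f] U))) → 1
E2 subexpression sizes:
  S → 6
  U → 6
  σ[a<6](U) → 4
  (S ⋈[e=f] σ[a<6](U)) → 1
  π[f,e,d]((S ⋈[e=f] σ[a<6](U))) → 1

E1 and E2 produce the same multiset:
f | e | d
6 | 6 | 5

yes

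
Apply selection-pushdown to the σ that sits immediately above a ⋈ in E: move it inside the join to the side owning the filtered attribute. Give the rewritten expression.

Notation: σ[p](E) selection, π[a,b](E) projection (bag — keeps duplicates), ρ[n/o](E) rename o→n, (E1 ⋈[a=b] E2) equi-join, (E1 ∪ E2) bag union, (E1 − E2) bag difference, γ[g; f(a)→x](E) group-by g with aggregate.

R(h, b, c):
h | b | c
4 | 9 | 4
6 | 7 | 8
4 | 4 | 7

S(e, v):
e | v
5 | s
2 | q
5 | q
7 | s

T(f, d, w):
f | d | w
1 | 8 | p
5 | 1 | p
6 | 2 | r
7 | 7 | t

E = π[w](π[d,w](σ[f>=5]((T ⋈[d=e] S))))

σ filters on f, owned by the left side.
E' = π[w](π[d,w]((σ[f>=5](T) ⋈[d=e] S)))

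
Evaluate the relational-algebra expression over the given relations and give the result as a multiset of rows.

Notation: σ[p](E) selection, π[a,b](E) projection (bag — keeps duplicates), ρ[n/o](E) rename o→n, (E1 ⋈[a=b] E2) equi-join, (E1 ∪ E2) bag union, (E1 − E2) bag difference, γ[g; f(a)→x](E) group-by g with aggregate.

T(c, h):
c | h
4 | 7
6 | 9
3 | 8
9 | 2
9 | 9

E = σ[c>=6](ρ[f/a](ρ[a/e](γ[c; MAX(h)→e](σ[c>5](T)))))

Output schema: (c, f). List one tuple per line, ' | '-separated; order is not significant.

Subexpression sizes:
  T → 5
  σ[c>5](T) → 3
  γ[c; MAX(h)→e](σ[c>5](T)) → 2
  ρ[a/e](γ[c; MAX(h)→e](σ[c>5](T))) → 2
  ρ[f/a](ρ[a/e](γ[c; MAX(h)→e](σ[c>5](T)))) → 2
  σ[c>=6](ρ[f/a](ρ[a/e](γ[c; MAX(h)→e](σ[c>5](T))))) → 2

== RESULT ==
c | f
6 | 9
9 | 9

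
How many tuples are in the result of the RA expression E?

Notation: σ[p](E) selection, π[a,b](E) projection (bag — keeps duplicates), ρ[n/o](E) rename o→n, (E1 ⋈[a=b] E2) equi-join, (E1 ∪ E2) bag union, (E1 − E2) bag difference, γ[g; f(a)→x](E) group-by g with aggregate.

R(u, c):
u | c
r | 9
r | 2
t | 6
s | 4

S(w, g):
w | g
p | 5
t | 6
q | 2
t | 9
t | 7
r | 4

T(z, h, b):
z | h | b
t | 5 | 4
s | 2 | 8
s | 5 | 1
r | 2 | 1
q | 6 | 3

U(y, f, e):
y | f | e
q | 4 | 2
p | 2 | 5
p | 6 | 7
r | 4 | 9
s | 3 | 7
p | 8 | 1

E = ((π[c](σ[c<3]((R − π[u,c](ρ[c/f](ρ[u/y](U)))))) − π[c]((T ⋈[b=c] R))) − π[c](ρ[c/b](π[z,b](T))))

Per-node cardinality:
  R → 4
  U → 6
  ρ[u/y](U) → 6
  ρ[c/f](ρ[u/y](U)) → 6
  π[u,c](ρ[c/f](ρ[u/y](U))) → 6
  (R − π[u,c](ρ[c/f](ρ[u/y](U)))) → 4
  σ[c<3]((R − π[u,c](ρ[c/f](ρ[u/y](U))))) → 1
  π[c](σ[c<3]((R − π[u,c](ρ[c/f](ρ[u/y](U)))))) → 1
  T → 5
  R → 4
  (T ⋈[b=c] R) → 1
  π[c]((T ⋈[b=c] R)) → 1
  (π[c](σ[c<3]((R − π[u,c](ρ[c/f](ρ[u/y](U)))))) − π[c]((T ⋈[b=c] R))) → 1
  T → 5
  π[z,b](T) → 5
  ρ[c/b](π[z,b](T)) → 5
  π[c](ρ[c/b](π[z,b](T))) → 5
  ((π[c](σ[c<3]((R − π[u,c](ρ[c/f](ρ[u/y](U)))))) − π[c]((T ⋈[b=c] R))) − π[c](ρ[c/b](π[z,b](T)))) → 1

|E| = 1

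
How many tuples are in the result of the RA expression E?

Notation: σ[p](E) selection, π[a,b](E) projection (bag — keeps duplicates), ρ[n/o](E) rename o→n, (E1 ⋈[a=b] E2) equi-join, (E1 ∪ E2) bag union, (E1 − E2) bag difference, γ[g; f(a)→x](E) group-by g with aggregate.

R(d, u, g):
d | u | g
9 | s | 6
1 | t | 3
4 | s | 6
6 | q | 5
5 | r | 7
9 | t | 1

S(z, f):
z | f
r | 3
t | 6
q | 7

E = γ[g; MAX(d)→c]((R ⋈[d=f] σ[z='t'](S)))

Stepwise |·|:
  R → 6
  S → 3
  σ[z='t'](S) → 1
  (R ⋈[d=f] σ[z='t'](S)) → 1
  γ[g; MAX(d)→c]((R ⋈[d=f] σ[z='t'](S))) → 1

|E| = 1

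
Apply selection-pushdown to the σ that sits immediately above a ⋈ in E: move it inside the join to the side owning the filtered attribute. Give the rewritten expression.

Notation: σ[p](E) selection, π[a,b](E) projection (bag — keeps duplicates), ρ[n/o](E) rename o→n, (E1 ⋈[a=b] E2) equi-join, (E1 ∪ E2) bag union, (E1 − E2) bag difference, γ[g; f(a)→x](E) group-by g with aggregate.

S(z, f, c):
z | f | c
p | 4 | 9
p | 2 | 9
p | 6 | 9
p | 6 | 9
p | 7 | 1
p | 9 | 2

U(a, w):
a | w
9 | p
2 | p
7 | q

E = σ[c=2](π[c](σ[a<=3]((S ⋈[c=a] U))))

σ filters on a, owned by the right side.
E' = σ[c=2](π[c]((S ⋈[c=a] σ[a<=3](U))))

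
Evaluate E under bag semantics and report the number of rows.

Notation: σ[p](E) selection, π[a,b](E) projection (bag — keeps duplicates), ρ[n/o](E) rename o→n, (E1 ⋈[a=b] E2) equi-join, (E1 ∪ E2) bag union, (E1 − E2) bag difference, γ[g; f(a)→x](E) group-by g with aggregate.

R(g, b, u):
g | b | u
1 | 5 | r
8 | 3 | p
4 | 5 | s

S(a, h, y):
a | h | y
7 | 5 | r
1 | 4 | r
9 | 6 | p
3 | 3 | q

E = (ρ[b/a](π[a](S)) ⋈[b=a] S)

Stepwise |·|:
  S → 4
  π[a](S) → 4
  ρ[b/a](π[a](S)) → 4
  S → 4
  (ρ[b/a](π[a](S)) ⋈[b=a] S) → 4

|E| = 4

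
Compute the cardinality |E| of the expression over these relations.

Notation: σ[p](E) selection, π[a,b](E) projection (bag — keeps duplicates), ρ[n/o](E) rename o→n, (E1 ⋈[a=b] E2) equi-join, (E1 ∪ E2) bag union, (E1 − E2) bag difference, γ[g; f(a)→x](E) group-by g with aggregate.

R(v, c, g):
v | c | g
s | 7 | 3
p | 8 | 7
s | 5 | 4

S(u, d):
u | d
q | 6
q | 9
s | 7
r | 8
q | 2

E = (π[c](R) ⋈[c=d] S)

Subexpression sizes:
  R → 3
  π[c](R) → 3
  S → 5
  (π[c](R) ⋈[c=d] S) → 2

|E| = 2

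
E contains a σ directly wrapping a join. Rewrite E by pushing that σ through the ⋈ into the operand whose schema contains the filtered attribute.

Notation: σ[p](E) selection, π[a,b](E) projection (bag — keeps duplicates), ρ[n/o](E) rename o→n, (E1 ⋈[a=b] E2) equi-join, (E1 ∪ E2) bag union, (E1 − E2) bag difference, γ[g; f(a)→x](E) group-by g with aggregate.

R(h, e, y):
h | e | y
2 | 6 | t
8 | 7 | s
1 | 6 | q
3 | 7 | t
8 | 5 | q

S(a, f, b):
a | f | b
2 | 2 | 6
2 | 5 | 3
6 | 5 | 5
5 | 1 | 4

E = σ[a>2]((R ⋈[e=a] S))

σ filters on a, owned by the right side.
E' = (R ⋈[e=a] σ[a>2](S))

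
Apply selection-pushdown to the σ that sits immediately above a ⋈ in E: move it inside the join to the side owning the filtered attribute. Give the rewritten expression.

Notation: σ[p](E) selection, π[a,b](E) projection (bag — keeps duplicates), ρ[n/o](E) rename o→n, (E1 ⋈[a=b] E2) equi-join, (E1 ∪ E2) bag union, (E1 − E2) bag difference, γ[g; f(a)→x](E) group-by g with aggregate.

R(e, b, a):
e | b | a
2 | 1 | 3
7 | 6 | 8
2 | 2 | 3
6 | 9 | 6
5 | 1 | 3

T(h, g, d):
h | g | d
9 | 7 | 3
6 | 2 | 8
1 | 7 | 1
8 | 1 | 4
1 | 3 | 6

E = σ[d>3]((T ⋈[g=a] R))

σ filters on d, owned by the left side.
E' = (σ[d>3](T) ⋈[g=a] R)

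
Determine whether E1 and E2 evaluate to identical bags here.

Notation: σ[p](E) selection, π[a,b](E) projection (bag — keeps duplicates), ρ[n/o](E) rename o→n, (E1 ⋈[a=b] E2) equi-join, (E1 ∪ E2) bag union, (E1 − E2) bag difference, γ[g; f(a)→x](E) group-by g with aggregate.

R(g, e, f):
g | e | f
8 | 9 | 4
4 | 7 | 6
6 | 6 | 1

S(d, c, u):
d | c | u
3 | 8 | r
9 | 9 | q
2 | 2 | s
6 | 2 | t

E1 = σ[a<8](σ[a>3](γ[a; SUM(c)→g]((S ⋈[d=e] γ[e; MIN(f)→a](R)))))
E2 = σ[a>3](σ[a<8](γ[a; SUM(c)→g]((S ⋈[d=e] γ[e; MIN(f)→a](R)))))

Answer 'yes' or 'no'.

E1 stepwise |·|:
  S → 4
  R → 3
  γ[e; MIN(f)→a](R) → 3
  (S ⋈[d=e] γ[e; MIN(f)→a](R)) → 2
  γ[a; SUM(c)→g]((S ⋈[d=e] γ[e; MIN(f)→a](R))) → 2
  σ[a>3](γ[a; SUM(c)→g]((S ⋈[d=e] γ[e; MIN(f)→a](R)))) → 1
  σ[a<8](σ[a>3](γ[a; SUM(c)→g]((S ⋈[d=e] γ[e; MIN(f)→a](R))))) → 1
E2 stepwise |·|:
  S → 4
  R → 3
  γ[e; MIN(f)→a](R) → 3
  (S ⋈[d=e] γ[e; MIN(f)→a](R)) → 2
  γ[a; SUM(c)→g]((S ⋈[d=e] γ[e; MIN(f)→a](R))) → 2
  σ[a<8](γ[a; SUM(c)→g]((S ⋈[d=e] γ[e; MIN(f)→a](R)))) → 2
  σ[a>3](σ[a<8](γ[a; SUM(c)→g]((S ⋈[d=e] γ[e; MIN(f)→a](R))))) → 1

E1 and E2 produce the same multiset:
a | g
4 | 9

yes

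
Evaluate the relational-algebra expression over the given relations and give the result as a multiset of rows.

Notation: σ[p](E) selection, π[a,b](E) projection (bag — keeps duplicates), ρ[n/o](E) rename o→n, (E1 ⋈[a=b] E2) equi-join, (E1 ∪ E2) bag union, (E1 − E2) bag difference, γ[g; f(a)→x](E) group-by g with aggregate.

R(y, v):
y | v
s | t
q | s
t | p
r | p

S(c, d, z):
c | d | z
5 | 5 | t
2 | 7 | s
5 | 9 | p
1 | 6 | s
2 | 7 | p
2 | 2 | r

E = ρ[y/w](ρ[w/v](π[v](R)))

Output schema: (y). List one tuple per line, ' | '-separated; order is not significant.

Per-node cardinality:
  R → 4
  π[v](R) → 4
  ρ[w/v](π[v](R)) → 4
  ρ[y/w](ρ[w/v](π[v](R))) → 4

== RESULT ==
y
p
p
s
t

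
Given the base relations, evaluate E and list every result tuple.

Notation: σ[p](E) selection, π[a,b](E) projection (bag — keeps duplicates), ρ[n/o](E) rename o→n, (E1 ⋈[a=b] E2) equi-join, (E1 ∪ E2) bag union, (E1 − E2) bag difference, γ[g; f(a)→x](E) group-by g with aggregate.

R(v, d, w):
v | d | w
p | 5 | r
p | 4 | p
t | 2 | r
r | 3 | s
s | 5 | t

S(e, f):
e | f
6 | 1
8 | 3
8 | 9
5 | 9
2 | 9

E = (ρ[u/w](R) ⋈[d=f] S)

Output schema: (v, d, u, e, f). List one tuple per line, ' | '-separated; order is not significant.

Row counts bottom-up:
  R → 5
  ρ[u/w](R) → 5
  S → 5
  (ρ[u/w](R) ⋈[d=f] S) → 1

== RESULT ==
v | d | u | e | f
r | 3 | s | 8 | 3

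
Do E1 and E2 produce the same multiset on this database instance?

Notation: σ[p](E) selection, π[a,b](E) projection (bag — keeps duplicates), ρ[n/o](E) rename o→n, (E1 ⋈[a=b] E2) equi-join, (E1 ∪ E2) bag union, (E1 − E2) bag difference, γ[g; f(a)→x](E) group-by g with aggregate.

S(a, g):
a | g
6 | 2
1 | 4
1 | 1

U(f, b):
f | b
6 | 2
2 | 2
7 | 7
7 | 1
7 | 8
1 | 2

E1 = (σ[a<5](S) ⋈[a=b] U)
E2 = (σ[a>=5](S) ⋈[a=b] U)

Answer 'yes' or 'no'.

E1 subexpression sizes:
  S → 3
  σ[a<5](S) → 2
  U → 6
  (σ[a<5](S) ⋈[a=b] U) → 2
E2 subexpression sizes:
  S → 3
  σ[a>=5](S) → 1
  U → 6
  (σ[a>=5](S) ⋈[a=b] U) → 0

E1 result:
a | g | f | b
1 | 1 | 7 | 1
1 | 4 | 7 | 1
E2 result:
a | g | f | b
(0 rows)
Witness: (1, 4, 7, 1) appears 1× in E1 but 0× in E2.

no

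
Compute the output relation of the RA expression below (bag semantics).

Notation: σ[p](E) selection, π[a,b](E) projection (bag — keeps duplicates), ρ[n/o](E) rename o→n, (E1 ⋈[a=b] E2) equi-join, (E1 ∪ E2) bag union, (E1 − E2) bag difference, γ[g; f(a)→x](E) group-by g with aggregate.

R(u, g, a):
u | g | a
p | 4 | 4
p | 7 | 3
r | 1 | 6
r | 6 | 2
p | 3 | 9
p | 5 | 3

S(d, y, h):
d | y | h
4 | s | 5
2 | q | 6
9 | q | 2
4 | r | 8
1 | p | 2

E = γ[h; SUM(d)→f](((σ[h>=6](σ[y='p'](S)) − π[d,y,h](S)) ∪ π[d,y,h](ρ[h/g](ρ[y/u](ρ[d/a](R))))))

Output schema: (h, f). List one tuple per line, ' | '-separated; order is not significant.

Subexpression sizes:
  S → 5
  σ[y='p'](S) → 1
  σ[h>=6](σ[y='p'](S)) → 0
  S → 5
  π[d,y,h](S) → 5
  (σ[h>=6](σ[y='p'](S)) − π[d,y,h](S)) → 0
  R → 6
  ρ[d/a](R) → 6
  ρ[y/u](ρ[d/a](R)) → 6
  ρ[h/g](ρ[y/u](ρ[d/a](R))) → 6
  π[d,y,h](ρ[h/g](ρ[y/u](ρ[d/a](R)))) → 6
  ((σ[h>=6](σ[y='p'](S)) − π[d,y,h](S)) ∪ π[d,y,h](ρ[h/g](ρ[y/u](ρ[d/a](R))))) → 6
  γ[h; SUM(d)→f](((σ[h>=6](σ[y='p'](S)) − π[d,y,h](S)) ∪ π[d,y,h](ρ[h/g](ρ[y/u](ρ[d/a](R)))))) → 6

== RESULT ==
h | f
1 | 6
3 | 9
4 | 4
5 | 3
6 | 2
7 | 3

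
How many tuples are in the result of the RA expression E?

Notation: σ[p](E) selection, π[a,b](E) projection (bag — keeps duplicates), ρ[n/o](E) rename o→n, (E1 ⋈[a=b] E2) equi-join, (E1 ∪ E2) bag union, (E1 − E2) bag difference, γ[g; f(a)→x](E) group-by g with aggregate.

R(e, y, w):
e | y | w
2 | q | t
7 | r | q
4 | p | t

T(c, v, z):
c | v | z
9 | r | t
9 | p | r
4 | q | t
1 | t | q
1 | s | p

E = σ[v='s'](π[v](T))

Stepwise |·|:
  T → 5
  π[v](T) → 5
  σ[v='s'](π[v](T)) → 1

|E| = 1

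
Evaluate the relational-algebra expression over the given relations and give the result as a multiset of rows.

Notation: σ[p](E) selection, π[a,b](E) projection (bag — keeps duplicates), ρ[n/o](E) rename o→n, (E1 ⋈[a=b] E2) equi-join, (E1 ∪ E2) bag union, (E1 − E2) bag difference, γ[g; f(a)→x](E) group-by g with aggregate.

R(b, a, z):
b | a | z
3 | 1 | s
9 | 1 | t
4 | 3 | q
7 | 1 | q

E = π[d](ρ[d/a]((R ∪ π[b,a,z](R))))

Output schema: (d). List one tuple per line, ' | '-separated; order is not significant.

Row counts bottom-up:
  R → 4
  R → 4
  π[b,a,z](R) → 4
  (R ∪ π[b,a,z](R)) → 8
  ρ[d/a]((R ∪ π[b,a,z](R))) → 8
  π[d](ρ[d/a]((R ∪ π[b,a,z](R)))) → 8

== RESULT ==
d
1
1
1
1
1
1
3
3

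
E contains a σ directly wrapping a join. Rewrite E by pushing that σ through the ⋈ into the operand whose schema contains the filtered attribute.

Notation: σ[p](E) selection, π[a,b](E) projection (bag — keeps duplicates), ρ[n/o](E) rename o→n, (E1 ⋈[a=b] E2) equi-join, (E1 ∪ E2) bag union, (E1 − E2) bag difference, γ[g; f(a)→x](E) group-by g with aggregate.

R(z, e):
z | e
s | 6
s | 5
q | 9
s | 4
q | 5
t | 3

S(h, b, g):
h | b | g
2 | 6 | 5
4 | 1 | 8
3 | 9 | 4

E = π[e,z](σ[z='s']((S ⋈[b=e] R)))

σ filters on z, owned by the right side.
E' = π[e,z]((S ⋈[b=e] σ[z='s'](R)))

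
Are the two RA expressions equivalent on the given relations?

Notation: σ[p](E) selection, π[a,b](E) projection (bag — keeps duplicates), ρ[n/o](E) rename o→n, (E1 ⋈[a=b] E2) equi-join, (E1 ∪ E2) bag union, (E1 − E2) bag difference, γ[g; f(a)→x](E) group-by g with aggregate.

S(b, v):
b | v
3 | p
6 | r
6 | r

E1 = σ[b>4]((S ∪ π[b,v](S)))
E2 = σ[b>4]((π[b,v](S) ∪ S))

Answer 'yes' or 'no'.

E1 per-node cardinality:
  S → 3
  S → 3
  π[b,v](S) → 3
  (S ∪ π[b,v](S)) → 6
  σ[b>4]((S ∪ π[b,v](S))) → 4
E2 per-node cardinality:
  S → 3
  π[b,v](S) → 3
  S → 3
  (π[b,v](S) ∪ S) → 6
  σ[b>4]((π[b,v](S) ∪ S)) → 4

E1 and E2 produce the same multiset:
b | v
6 | r
6 | r
6 | r
6 | r

yes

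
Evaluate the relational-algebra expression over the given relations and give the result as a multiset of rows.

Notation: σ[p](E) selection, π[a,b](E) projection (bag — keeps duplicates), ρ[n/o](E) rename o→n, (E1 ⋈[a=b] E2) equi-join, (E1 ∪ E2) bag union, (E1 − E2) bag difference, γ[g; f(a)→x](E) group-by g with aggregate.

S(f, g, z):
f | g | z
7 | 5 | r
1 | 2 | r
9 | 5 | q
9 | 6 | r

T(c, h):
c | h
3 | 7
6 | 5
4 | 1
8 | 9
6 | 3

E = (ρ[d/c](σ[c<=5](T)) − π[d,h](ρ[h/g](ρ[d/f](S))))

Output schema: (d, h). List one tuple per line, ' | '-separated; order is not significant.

Subexpression sizes:
  T → 5
  σ[c<=5](T) → 2
  ρ[d/c](σ[c<=5](T)) → 2
  S → 4
  ρ[d/f](S) → 4
  ρ[h/g](ρ[d/f](S)) → 4
  π[d,h](ρ[h/g](ρ[d/f](S))) → 4
  (ρ[d/c](σ[c<=5](T)) − π[d,h](ρ[h/g](ρ[d/f](S)))) → 2

== RESULT ==
d | h
3 | 7
4 | 1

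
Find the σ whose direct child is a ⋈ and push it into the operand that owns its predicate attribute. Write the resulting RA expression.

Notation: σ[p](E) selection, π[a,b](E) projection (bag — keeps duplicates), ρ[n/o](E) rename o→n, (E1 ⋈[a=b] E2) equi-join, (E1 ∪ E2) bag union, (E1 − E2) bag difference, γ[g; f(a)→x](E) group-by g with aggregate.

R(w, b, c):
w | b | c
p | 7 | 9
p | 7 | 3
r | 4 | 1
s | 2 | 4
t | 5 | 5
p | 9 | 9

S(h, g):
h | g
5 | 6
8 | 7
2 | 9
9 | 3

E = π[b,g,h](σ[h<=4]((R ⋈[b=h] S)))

σ filters on h, owned by the right side.
E' = π[b,g,h]((R ⋈[b=h] σ[h<=4](S)))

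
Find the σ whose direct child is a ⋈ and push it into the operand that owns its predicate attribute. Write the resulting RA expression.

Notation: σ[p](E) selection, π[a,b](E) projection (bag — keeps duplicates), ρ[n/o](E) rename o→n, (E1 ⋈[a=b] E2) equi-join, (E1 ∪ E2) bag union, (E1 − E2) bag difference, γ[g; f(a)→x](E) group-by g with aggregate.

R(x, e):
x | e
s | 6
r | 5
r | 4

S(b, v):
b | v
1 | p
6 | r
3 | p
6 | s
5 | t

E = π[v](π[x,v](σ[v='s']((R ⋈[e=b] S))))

σ filters on v, owned by the right side.
E' = π[v](π[x,v]((R ⋈[e=b] σ[v='s'](S))))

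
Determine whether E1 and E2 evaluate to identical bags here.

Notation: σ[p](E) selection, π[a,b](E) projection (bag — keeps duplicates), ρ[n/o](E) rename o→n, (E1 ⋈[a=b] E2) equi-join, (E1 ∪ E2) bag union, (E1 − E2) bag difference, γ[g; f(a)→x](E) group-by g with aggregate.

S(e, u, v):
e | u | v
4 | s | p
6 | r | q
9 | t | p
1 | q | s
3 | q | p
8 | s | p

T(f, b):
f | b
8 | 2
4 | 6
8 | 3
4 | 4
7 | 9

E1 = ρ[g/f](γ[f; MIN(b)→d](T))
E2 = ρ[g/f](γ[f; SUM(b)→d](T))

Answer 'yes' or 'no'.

E1 per-node cardinality:
  T → 5
  γ[f; MIN(b)→d](T) → 3
  ρ[g/f](γ[f; MIN(b)→d](T)) → 3
E2 per-node cardinality:
  T → 5
  γ[f; SUM(b)→d](T) → 3
  ρ[g/f](γ[f; SUM(b)→d](T)) → 3

E1 result:
g | d
4 | 4
7 | 9
8 | 2
E2 result:
g | d
4 | 10
7 | 9
8 | 5
Witness: (4, 4) appears 1× in E1 but 0× in E2.

no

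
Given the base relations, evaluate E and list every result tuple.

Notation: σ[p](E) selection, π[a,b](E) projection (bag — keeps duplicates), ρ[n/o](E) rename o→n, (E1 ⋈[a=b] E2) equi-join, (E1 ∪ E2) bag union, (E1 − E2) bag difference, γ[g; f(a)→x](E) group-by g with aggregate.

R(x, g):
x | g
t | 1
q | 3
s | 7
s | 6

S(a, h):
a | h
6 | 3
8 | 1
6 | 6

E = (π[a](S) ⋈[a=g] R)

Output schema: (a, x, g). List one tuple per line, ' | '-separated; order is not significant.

Per-node cardinality:
  S → 3
  π[a](S) → 3
  R → 4
  (π[a](S) ⋈[a=g] R) → 2

== RESULT ==
a | x | g
6 | s | 6
6 | s | 6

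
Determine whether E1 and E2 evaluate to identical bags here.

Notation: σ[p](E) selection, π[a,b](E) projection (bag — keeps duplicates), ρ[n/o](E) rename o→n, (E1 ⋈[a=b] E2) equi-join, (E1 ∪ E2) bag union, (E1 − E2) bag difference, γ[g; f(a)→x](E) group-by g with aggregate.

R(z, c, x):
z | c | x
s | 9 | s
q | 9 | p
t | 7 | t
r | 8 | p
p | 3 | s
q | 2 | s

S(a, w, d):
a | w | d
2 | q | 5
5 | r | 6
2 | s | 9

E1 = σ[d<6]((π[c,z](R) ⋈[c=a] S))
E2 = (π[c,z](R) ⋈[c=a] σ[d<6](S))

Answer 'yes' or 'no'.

E1 stepwise |·|:
  R → 6
  π[c,z](R) → 6
  S → 3
  (π[c,z](R) ⋈[c=a] S) → 2
  σ[d<6]((π[c,z](R) ⋈[c=a] S)) → 1
E2 stepwise |·|:
  R → 6
  π[c,z](R) → 6
  S → 3
  σ[d<6](S) → 1
  (π[c,z](R) ⋈[c=a] σ[d<6](S)) → 1

E1 and E2 produce the same multiset:
c | z | a | w | d
2 | q | 2 | q | 5

yes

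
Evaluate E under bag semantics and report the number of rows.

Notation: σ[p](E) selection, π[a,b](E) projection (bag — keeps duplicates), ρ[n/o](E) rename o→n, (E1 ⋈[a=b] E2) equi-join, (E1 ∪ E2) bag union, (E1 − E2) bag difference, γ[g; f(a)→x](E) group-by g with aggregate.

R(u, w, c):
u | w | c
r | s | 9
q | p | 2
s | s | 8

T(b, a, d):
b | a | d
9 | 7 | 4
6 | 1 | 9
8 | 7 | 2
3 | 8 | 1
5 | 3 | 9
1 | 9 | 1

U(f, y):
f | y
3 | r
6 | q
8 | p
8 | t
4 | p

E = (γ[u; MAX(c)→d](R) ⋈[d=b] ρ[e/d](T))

Per-node cardinality:
  R → 3
  γ[u; MAX(c)→d](R) → 3
  T → 6
  ρ[e/d](T) → 6
  (γ[u; MAX(c)→d](R) ⋈[d=b] ρ[e/d](T)) → 2

|E| = 2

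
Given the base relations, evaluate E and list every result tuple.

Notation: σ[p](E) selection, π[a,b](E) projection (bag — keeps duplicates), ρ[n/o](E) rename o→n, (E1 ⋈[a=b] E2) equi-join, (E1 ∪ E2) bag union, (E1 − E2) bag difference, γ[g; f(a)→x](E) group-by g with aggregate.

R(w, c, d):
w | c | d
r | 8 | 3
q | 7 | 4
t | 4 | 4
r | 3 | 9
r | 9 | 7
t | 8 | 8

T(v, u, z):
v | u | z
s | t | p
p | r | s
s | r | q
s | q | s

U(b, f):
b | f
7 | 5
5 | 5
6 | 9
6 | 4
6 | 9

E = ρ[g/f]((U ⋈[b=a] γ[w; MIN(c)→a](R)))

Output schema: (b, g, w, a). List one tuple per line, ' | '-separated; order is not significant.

Per-node cardinality:
  U → 5
  R → 6
  γ[w; MIN(c)→a](R) → 3
  (U ⋈[b=a] γ[w; MIN(c)→a](R)) → 1
  ρ[g/f]((U ⋈[b=a] γ[w; MIN(c)→a](R))) → 1

== RESULT ==
b | g | w | a
7 | 5 | q | 7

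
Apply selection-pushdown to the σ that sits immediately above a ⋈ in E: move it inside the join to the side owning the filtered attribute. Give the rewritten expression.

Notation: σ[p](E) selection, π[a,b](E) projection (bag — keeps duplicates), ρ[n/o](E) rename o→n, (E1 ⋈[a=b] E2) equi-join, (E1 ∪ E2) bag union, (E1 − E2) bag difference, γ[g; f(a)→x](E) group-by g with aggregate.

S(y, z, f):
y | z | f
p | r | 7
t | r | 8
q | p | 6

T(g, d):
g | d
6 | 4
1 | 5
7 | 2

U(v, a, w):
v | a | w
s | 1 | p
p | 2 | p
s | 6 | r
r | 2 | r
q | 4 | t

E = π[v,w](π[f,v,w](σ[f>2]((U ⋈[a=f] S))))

σ filters on f, owned by the right side.
E' = π[v,w](π[f,v,w]((U ⋈[a=f] σ[f>2](S))))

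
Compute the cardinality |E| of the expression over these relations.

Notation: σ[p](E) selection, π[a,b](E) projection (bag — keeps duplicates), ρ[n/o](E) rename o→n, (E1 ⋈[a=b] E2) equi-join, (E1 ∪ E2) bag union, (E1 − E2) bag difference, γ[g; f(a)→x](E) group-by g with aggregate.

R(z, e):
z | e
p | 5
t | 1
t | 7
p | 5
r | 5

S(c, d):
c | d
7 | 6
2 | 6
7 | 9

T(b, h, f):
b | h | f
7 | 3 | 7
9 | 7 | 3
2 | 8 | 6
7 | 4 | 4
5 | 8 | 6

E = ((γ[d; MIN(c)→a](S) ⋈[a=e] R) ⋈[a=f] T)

Stepwise |·|:
  S → 3
  γ[d; MIN(c)→a](S) → 2
  R → 5
  (γ[d; MIN(c)→a](S) ⋈[a=e] R) → 1
  T → 5
  ((γ[d; MIN(c)→a](S) ⋈[a=e] R) ⋈[a=f] T) → 1

|E| = 1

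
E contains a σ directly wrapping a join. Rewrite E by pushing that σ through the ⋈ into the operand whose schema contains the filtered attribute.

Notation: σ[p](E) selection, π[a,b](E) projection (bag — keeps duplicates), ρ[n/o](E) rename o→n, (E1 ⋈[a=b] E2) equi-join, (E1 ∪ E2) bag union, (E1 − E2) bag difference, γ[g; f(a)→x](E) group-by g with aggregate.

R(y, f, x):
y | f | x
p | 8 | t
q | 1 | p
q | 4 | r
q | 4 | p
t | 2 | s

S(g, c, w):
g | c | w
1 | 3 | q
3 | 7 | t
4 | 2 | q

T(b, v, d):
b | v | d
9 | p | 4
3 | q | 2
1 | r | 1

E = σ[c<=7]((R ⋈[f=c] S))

σ filters on c, owned by the right side.
E' = (R ⋈[f=c] σ[c<=7](S))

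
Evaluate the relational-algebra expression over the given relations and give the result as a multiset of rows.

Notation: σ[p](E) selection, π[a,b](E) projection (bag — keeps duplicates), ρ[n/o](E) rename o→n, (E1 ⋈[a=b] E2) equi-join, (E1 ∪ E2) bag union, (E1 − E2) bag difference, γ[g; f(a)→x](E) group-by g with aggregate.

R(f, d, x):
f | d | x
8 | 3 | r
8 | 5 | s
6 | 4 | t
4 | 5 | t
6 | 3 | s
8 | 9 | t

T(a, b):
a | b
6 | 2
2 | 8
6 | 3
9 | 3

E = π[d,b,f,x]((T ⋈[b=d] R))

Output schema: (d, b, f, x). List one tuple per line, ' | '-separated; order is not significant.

Per-node cardinality:
  T → 4
  R → 6
  (T ⋈[b=d] R) → 4
  π[d,b,f,x]((T ⋈[b=d] R)) → 4

== RESULT ==
d | b | f | x
3 | 3 | 6 | s
3 | 3 | 6 | s
3 | 3 | 8 | r
3 | 3 | 8 | r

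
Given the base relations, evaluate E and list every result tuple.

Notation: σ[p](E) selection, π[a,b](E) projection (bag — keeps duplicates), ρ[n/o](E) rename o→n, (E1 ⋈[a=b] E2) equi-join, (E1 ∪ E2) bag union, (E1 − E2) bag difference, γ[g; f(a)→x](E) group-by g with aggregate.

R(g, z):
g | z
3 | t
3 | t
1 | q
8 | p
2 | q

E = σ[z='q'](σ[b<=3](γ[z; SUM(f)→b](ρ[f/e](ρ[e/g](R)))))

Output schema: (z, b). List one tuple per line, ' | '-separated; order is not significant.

Row counts bottom-up:
  R → 5
  ρ[e/g](R) → 5
  ρ[f/e](ρ[e/g](R)) → 5
  γ[z; SUM(f)→b](ρ[f/e](ρ[e/g](R))) → 3
  σ[b<=3](γ[z; SUM(f)→b](ρ[f/e](ρ[e/g](R)))) → 1
  σ[z='q'](σ[b<=3](γ[z; SUM(f)→b](ρ[f/e](ρ[e/g](R))))) → 1

== RESULT ==
z | b
q | 3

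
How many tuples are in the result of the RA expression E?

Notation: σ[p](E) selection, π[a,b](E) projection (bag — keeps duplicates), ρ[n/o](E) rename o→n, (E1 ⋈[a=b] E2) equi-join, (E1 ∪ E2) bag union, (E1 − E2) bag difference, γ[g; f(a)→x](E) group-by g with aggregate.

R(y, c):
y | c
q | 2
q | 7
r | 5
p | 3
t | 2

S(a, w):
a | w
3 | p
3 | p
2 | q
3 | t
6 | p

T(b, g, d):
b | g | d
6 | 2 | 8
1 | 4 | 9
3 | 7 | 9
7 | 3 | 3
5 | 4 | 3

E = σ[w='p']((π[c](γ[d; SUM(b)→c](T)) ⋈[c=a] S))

Stepwise |·|:
  T → 5
  γ[d; SUM(b)→c](T) → 3
  π[c](γ[d; SUM(b)→c](T)) → 3
  S → 5
  (π[c](γ[d; SUM(b)→c](T)) ⋈[c=a] S) → 1
  σ[w='p']((π[c](γ[d; SUM(b)→c](T)) ⋈[c=a] S)) → 1

|E| = 1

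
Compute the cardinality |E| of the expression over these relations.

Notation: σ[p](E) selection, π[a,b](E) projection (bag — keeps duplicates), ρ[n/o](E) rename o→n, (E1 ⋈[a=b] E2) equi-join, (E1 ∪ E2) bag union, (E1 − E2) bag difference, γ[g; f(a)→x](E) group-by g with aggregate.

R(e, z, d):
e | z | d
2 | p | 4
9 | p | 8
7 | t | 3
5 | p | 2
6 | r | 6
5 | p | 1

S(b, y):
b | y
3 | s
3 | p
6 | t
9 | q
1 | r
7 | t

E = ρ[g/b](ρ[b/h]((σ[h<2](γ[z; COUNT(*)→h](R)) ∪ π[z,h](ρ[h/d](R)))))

Subexpression sizes:
  R → 6
  γ[z; COUNT(*)→h](R) → 3
  σ[h<2](γ[z; COUNT(*)→h](R)) → 2
  R → 6
  ρ[h/d](R) → 6
  π[z,h](ρ[h/d](R)) → 6
  (σ[h<2](γ[z; COUNT(*)→h](R)) ∪ π[z,h](ρ[h/d](R))) → 8
  ρ[b/h]((σ[h<2](γ[z; COUNT(*)→h](R)) ∪ π[z,h](ρ[h/d](R)))) → 8
  ρ[g/b](ρ[b/h]((σ[h<2](γ[z; COUNT(*)→h](R)) ∪ π[z,h](ρ[h/d](R))))) → 8

|E| = 8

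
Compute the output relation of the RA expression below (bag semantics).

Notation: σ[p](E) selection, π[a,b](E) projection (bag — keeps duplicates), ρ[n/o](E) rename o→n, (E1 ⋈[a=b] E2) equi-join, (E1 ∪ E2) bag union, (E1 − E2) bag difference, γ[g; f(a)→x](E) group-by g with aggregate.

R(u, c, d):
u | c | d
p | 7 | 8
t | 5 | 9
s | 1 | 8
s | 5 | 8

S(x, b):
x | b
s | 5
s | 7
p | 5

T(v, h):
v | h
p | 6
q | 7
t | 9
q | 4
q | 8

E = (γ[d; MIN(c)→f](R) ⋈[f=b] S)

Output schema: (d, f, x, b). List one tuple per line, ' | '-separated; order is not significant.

Stepwise |·|:
  R → 4
  γ[d; MIN(c)→f](R) → 2
  S → 3
  (γ[d; MIN(c)→f](R) ⋈[f=b] S) → 2

== RESULT ==
d | f | x | b
9 | 5 | p | 5
9 | 5 | s | 5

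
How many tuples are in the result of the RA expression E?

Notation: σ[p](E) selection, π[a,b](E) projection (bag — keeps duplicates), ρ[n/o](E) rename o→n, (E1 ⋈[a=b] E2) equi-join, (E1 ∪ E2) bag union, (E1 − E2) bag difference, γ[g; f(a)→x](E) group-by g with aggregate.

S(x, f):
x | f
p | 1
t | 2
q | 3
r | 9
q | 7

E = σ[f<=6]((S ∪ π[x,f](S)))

Row counts bottom-up:
  S → 5
  S → 5
  π[x,f](S) → 5
  (S ∪ π[x,f](S)) → 10
  σ[f<=6]((S ∪ π[x,f](S))) → 6

|E| = 6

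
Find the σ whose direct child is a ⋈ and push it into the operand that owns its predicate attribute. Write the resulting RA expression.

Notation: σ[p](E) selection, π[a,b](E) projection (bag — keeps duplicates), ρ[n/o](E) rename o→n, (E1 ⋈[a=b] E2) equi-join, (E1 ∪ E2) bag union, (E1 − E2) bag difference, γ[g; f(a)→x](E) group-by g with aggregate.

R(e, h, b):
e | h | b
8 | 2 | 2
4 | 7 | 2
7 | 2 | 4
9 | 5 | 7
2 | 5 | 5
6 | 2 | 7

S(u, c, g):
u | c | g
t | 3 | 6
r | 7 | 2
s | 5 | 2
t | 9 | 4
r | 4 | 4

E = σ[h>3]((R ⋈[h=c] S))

σ filters on h, owned by the left side.
E' = (σ[h>3](R) ⋈[h=c] S)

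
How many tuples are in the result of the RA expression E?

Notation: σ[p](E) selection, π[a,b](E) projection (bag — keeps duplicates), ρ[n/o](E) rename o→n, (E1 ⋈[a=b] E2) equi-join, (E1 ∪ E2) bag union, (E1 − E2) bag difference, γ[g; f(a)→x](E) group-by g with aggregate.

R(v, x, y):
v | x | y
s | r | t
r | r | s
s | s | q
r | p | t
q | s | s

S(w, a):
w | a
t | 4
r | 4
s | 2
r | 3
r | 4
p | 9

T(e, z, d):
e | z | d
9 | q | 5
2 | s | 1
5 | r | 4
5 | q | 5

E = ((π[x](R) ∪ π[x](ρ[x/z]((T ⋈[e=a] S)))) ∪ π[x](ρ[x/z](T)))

Stepwise |·|:
  R → 5
  π[x](R) → 5
  T → 4
  S → 6
  (T ⋈[e=a] S) → 2
  ρ[x/z]((T ⋈[e=a] S)) → 2
  π[x](ρ[x/z]((T ⋈[e=a] S))) → 2
  (π[x](R) ∪ π[x](ρ[x/z]((T ⋈[e=a] S)))) → 7
  T → 4
  ρ[x/z](T) → 4
  π[x](ρ[x/z](T)) → 4
  ((π[x](R) ∪ π[x](ρ[x/z]((T ⋈[e=a] S)))) ∪ π[x](ρ[x/z](T))) → 11

|E| = 11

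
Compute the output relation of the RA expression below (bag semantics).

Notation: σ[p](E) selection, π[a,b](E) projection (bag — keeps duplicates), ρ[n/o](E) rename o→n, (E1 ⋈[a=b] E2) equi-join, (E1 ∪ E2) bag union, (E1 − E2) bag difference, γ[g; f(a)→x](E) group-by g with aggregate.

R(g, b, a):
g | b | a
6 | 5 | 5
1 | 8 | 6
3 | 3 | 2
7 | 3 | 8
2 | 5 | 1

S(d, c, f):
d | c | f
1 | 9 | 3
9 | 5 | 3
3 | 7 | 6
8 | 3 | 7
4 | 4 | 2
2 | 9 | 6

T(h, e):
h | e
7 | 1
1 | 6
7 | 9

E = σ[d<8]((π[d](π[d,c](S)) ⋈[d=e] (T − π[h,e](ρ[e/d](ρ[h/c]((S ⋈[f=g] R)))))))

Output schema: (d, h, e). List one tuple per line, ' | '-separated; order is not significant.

Stepwise |·|:
  S → 6
  π[d,c](S) → 6
  π[d](π[d,c](S)) → 6
  T → 3
  S → 6
  R → 5
  (S ⋈[f=g] R) → 6
  ρ[h/c]((S ⋈[f=g] R)) → 6
  ρ[e/d](ρ[h/c]((S ⋈[f=g] R))) → 6
  π[h,e](ρ[e/d](ρ[h/c]((S ⋈[f=g] R)))) → 6
  (T − π[h,e](ρ[e/d](ρ[h/c]((S ⋈[f=g] R))))) → 3
  (π[d](π[d,c](S)) ⋈[d=e] (T − π[h,e](ρ[e/d](ρ[h/c]((S ⋈[f=g] R)))))) → 2
  σ[d<8]((π[d](π[d,c](S)) ⋈[d=e] (T − π[h,e](ρ[e/d](ρ[h/c]((S ⋈[f=g] R))))))) → 1

== RESULT ==
d | h | e
1 | 7 | 1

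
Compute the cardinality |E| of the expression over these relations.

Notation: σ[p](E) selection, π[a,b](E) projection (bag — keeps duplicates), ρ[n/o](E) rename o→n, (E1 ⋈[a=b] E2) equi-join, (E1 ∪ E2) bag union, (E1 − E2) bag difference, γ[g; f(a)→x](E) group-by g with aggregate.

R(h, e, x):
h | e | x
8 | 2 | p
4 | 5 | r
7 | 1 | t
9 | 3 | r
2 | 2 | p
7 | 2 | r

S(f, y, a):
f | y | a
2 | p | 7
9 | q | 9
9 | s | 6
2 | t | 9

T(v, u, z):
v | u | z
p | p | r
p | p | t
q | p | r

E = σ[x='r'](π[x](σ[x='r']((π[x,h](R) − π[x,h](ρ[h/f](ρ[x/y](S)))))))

Row counts bottom-up:
  R → 6
  π[x,h](R) → 6
  S → 4
  ρ[x/y](S) → 4
  ρ[h/f](ρ[x/y](S)) → 4
  π[x,h](ρ[h/f](ρ[x/y](S))) → 4
  (π[x,h](R) − π[x,h](ρ[h/f](ρ[x/y](S)))) → 5
  σ[x='r']((π[x,h](R) − π[x,h](ρ[h/f](ρ[x/y](S))))) → 3
  π[x](σ[x='r']((π[x,h](R) − π[x,h](ρ[h/f](ρ[x/y](S)))))) → 3
  σ[x='r'](π[x](σ[x='r']((π[x,h](R) − π[x,h](ρ[h/f](ρ[x/y](S))))))) → 3

|E| = 3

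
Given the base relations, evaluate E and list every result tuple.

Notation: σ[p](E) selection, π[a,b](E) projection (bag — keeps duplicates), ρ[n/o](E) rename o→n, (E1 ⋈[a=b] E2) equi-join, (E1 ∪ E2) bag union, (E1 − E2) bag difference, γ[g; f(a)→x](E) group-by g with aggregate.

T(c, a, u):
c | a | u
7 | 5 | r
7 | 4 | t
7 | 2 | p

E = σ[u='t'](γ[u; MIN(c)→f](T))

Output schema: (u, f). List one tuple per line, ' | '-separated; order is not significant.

Stepwise |·|:
  T → 3
  γ[u; MIN(c)→f](T) → 3
  σ[u='t'](γ[u; MIN(c)→f](T)) → 1

== RESULT ==
u | f
t | 7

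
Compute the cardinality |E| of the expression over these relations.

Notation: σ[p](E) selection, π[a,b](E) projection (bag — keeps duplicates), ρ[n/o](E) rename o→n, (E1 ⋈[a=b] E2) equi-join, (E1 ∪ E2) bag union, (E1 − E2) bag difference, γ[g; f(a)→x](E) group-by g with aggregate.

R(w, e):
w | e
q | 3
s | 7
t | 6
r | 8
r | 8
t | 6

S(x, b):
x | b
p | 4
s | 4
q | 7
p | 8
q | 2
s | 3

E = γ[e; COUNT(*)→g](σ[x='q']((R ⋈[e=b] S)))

Per-node cardinality:
  R → 6
  S → 6
  (R ⋈[e=b] S) → 4
  σ[x='q']((R ⋈[e=b] S)) → 1
  γ[e; COUNT(*)→g](σ[x='q']((R ⋈[e=b] S))) → 1

|E| = 1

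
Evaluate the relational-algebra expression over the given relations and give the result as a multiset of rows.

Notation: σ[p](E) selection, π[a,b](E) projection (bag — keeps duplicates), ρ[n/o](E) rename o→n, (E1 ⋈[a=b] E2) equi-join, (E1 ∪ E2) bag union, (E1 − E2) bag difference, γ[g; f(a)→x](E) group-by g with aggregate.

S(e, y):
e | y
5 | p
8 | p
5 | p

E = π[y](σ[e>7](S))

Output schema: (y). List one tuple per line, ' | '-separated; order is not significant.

Row counts bottom-up:
  S → 3
  σ[e>7](S) → 1
  π[y](σ[e>7](S)) → 1

== RESULT ==
y
p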